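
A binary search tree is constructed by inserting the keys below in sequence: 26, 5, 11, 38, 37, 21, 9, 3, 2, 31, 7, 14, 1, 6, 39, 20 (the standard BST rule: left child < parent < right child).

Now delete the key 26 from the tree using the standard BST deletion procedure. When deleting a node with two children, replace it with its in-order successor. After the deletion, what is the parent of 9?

26: root
5: left child of 26 (depth 1)
11: right child of 5 (depth 2)
38: right child of 26 (depth 1)
37: left child of 38 (depth 2)
21: right child of 11 (depth 3)
9: left child of 11 (depth 3)
3: left child of 5 (depth 2)
2: left child of 3 (depth 3)
31: left child of 37 (depth 3)
7: left child of 9 (depth 4)
14: left child of 21 (depth 4)
1: left child of 2 (depth 4)
6: left child of 7 (depth 5)
39: right child of 38 (depth 2)
20: right child of 14 (depth 5)

Delete 26 (two children — replace with in-order successor).
After deletion, 9's parent is 11.

11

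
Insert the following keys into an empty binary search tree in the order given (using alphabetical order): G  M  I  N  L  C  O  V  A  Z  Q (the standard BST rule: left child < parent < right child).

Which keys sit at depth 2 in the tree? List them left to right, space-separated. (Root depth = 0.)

A I N

Insert G: tree is empty, so G becomes the root.
Insert M: M > G → go right. Place as right child of G.
Insert I: I > G → go right; I < M → go left. Place as left child of M.
Insert N: N > G → go right; N > M → go right. Place as right child of M.
Insert L: L > G → go right; L < M → go left; L > I → go right. Place as right child of I.
Insert C: C < G → go left. Place as left child of G.
Insert O: O > G → go right; O > M → go right; O > N → go right. Place as right child of N.
Insert V: V > G → go right; V > M → go right; V > N → go right; V > O → go right. Place as right child of O.
Insert A: A < G → go left; A < C → go left. Place as left child of C.
Insert Z: Z > G → go right; Z > M → go right; Z > N → go right; Z > O → go right; Z > V → go right. Place as right child of V.
Insert Q: Q > G → go right; Q > M → go right; Q > N → go right; Q > O → go right; Q < V → go left. Place as left child of V.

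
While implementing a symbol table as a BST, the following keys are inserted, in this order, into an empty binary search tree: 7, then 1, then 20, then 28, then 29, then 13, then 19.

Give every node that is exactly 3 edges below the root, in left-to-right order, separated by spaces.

19 29

Insert 7: tree is empty, so 7 becomes the root.
Insert 1: 1 < 7 → go left. Place as left child of 7.
Insert 20: 20 > 7 → go right. Place as right child of 7.
Insert 28: 28 > 7 → go right; 28 > 20 → go right. Place as right child of 20.
Insert 29: 29 > 7 → go right; 29 > 20 → go right; 29 > 28 → go right. Place as right child of 28.
Insert 13: 13 > 7 → go right; 13 < 20 → go left. Place as left child of 20.
Insert 19: 19 > 7 → go right; 19 < 20 → go left; 19 > 13 → go right. Place as right child of 13.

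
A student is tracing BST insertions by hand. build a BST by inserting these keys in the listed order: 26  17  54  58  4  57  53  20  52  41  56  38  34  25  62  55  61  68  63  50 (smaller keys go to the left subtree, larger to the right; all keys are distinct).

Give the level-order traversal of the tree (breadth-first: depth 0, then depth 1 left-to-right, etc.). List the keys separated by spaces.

Insert 26: tree is empty, so 26 becomes the root.
Insert 17: 17 < 26 → go left. Place as left child of 26.
Insert 54: 54 > 26 → go right. Place as right child of 26.
Insert 58: 58 > 26 → go right; 58 > 54 → go right. Place as right child of 54.
Insert 4: 4 < 26 → go left; 4 < 17 → go left. Place as left child of 17.
Insert 57: 57 > 26 → go right; 57 > 54 → go right; 57 < 58 → go left. Place as left child of 58.
Insert 53: 53 > 26 → go right; 53 < 54 → go left. Place as left child of 54.
Insert 20: 20 < 26 → go left; 20 > 17 → go right. Place as right child of 17.
Insert 52: 52 > 26 → go right; 52 < 54 → go left; 52 < 53 → go left. Place as left child of 53.
Insert 41: 41 > 26 → go right; 41 < 54 → go left; 41 < 53 → go left; 41 < 52 → go left. Place as left child of 52.
Insert 56: 56 > 26 → go right; 56 > 54 → go right; 56 < 58 → go left; 56 < 57 → go left. Place as left child of 57.
Insert 38: 38 > 26 → go right; 38 < 54 → go left; 38 < 53 → go left; 38 < 52 → go left; 38 < 41 → go left. Place as left child of 41.
Insert 34: 34 > 26 → go right; 34 < 54 → go left; 34 < 53 → go left; 34 < 52 → go left; 34 < 41 → go left; 34 < 38 → go left. Place as left child of 38.
Insert 25: 25 < 26 → go left; 25 > 17 → go right; 25 > 20 → go right. Place as right child of 20.
Insert 62: 62 > 26 → go right; 62 > 54 → go right; 62 > 58 → go right. Place as right child of 58.
Insert 55: 55 > 26 → go right; 55 > 54 → go right; 55 < 58 → go left; 55 < 57 → go left; 55 < 56 → go left. Place as left child of 56.
Insert 61: 61 > 26 → go right; 61 > 54 → go right; 61 > 58 → go right; 61 < 62 → go left. Place as left child of 62.
Insert 68: 68 > 26 → go right; 68 > 54 → go right; 68 > 58 → go right; 68 > 62 → go right. Place as right child of 62.
Insert 63: 63 > 26 → go right; 63 > 54 → go right; 63 > 58 → go right; 63 > 62 → go right; 63 < 68 → go left. Place as left child of 68.
Insert 50: 50 > 26 → go right; 50 < 54 → go left; 50 < 53 → go left; 50 < 52 → go left; 50 > 41 → go right. Place as right child of 41.

26 17 54 4 20 53 58 25 52 57 62 41 56 61 68 38 50 55 63 34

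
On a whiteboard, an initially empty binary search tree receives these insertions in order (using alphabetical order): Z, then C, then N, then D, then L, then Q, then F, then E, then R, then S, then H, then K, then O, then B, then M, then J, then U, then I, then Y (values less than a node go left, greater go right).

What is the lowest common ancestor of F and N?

Insert Z: tree is empty, so Z becomes the root.
Insert C: C < Z → go left. Place as left child of Z.
Insert N: N < Z → go left; N > C → go right. Place as right child of C.
Insert D: D < Z → go left; D > C → go right; D < N → go left. Place as left child of N.
Insert L: L < Z → go left; L > C → go right; L < N → go left; L > D → go right. Place as right child of D.
Insert Q: Q < Z → go left; Q > C → go right; Q > N → go right. Place as right child of N.
Insert F: F < Z → go left; F > C → go right; F < N → go left; F > D → go right; F < L → go left. Place as left child of L.
Insert E: E < Z → go left; E > C → go right; E < N → go left; E > D → go right; E < L → go left; E < F → go left. Place as left child of F.
Insert R: R < Z → go left; R > C → go right; R > N → go right; R > Q → go right. Place as right child of Q.
Insert S: S < Z → go left; S > C → go right; S > N → go right; S > Q → go right; S > R → go right. Place as right child of R.
Insert H: H < Z → go left; H > C → go right; H < N → go left; H > D → go right; H < L → go left; H > F → go right. Place as right child of F.
Insert K: K < Z → go left; K > C → go right; K < N → go left; K > D → go right; K < L → go left; K > F → go right; K > H → go right. Place as right child of H.
Insert O: O < Z → go left; O > C → go right; O > N → go right; O < Q → go left. Place as left child of Q.
Insert B: B < Z → go left; B < C → go left. Place as left child of C.
Insert M: M < Z → go left; M > C → go right; M < N → go left; M > D → go right; M > L → go right. Place as right child of L.
Insert J: J < Z → go left; J > C → go right; J < N → go left; J > D → go right; J < L → go left; J > F → go right; J > H → go right; J < K → go left. Place as left child of K.
Insert U: U < Z → go left; U > C → go right; U > N → go right; U > Q → go right; U > R → go right; U > S → go right. Place as right child of S.
Insert I: I < Z → go left; I > C → go right; I < N → go left; I > D → go right; I < L → go left; I > F → go right; I > H → go right; I < K → go left; I < J → go left. Place as left child of J.
Insert Y: Y < Z → go left; Y > C → go right; Y > N → go right; Y > Q → go right; Y > R → go right; Y > S → go right; Y > U → go right. Place as right child of U.

Path to F: Z → C → N → D → L → F
Path to N: Z → C → N
N lies on both paths and is an ancestor of the other node.

N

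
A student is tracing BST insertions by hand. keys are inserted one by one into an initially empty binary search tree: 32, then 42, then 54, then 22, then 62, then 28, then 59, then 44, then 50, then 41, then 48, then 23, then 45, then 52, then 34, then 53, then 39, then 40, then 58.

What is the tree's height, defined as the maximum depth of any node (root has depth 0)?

6

Resulting structure (node: left, right):
  32: L=22, R=42
  42: L=41, R=54
  54: L=44, R=62
  22: L=–, R=28
  62: L=59, R=–
  28: L=23, R=–
  59: L=58, R=–
  44: L=–, R=50
  50: L=48, R=52
  41: L=34, R=–
  48: L=45, R=–
  23: L=–, R=–
  45: L=–, R=–
  52: L=–, R=53
  34: L=–, R=39
  53: L=–, R=–
  39: L=–, R=40
  40: L=–, R=–
  58: L=–, R=–

The deepest node is 45 at depth 6.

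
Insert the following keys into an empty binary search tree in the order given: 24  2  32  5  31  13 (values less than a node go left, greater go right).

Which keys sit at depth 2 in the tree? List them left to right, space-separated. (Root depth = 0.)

24: root
2: left child of 24 (depth 1)
32: right child of 24 (depth 1)
5: right child of 2 (depth 2)
31: left child of 32 (depth 2)
13: right child of 5 (depth 3)

5 31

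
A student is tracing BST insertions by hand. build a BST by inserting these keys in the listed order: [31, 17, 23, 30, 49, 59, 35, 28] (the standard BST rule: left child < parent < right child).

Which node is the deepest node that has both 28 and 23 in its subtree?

23

31: root
17: left child of 31 (depth 1)
23: right child of 17 (depth 2)
30: right child of 23 (depth 3)
49: right child of 31 (depth 1)
59: right child of 49 (depth 2)
35: left child of 49 (depth 2)
28: left child of 30 (depth 4)

Path to 28: 31 → 17 → 23 → 30 → 28
Path to 23: 31 → 17 → 23
23 lies on both paths and is an ancestor of the other node.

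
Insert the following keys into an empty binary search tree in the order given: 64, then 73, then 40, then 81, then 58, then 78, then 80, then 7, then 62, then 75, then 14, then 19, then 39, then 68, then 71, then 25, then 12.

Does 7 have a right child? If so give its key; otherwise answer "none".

14

64: root
73: right child of 64 (depth 1)
40: left child of 64 (depth 1)
81: right child of 73 (depth 2)
58: right child of 40 (depth 2)
78: left child of 81 (depth 3)
80: right child of 78 (depth 4)
7: left child of 40 (depth 2)
62: right child of 58 (depth 3)
75: left child of 78 (depth 4)
14: right child of 7 (depth 3)
19: right child of 14 (depth 4)
39: right child of 19 (depth 5)
68: left child of 73 (depth 2)
71: right child of 68 (depth 3)
25: left child of 39 (depth 6)
12: left child of 14 (depth 4)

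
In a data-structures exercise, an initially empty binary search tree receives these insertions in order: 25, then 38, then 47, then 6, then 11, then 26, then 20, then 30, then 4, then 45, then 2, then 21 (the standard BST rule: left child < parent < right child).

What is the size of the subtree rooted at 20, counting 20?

Insert 25: tree is empty, so 25 becomes the root.
Insert 38: 38 > 25 → go right. Place as right child of 25.
Insert 47: 47 > 25 → go right; 47 > 38 → go right. Place as right child of 38.
Insert 6: 6 < 25 → go left. Place as left child of 25.
Insert 11: 11 < 25 → go left; 11 > 6 → go right. Place as right child of 6.
Insert 26: 26 > 25 → go right; 26 < 38 → go left. Place as left child of 38.
Insert 20: 20 < 25 → go left; 20 > 6 → go right; 20 > 11 → go right. Place as right child of 11.
Insert 30: 30 > 25 → go right; 30 < 38 → go left; 30 > 26 → go right. Place as right child of 26.
Insert 4: 4 < 25 → go left; 4 < 6 → go left. Place as left child of 6.
Insert 45: 45 > 25 → go right; 45 > 38 → go right; 45 < 47 → go left. Place as left child of 47.
Insert 2: 2 < 25 → go left; 2 < 6 → go left; 2 < 4 → go left. Place as left child of 4.
Insert 21: 21 < 25 → go left; 21 > 6 → go right; 21 > 11 → go right; 21 > 20 → go right. Place as right child of 20.

Subtree rooted at 20 contains: 20, 21 — 2 nodes.

2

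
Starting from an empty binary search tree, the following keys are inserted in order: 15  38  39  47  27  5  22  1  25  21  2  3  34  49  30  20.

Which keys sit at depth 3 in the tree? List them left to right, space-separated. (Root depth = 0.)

Resulting structure (node: left, right):
  15: L=5, R=38
  38: L=27, R=39
  39: L=–, R=47
  47: L=–, R=49
  27: L=22, R=34
  5: L=1, R=–
  22: L=21, R=25
  1: L=–, R=2
  25: L=–, R=–
  21: L=20, R=–
  2: L=–, R=3
  3: L=–, R=–
  34: L=30, R=–
  49: L=–, R=–
  30: L=–, R=–
  20: L=–, R=–

2 22 34 47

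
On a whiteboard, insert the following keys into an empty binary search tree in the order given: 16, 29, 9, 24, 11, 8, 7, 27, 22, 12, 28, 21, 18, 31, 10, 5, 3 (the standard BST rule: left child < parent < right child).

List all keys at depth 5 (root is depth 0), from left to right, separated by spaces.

Insert 16: tree is empty, so 16 becomes the root.
Insert 29: 29 > 16 → go right. Place as right child of 16.
Insert 9: 9 < 16 → go left. Place as left child of 16.
Insert 24: 24 > 16 → go right; 24 < 29 → go left. Place as left child of 29.
Insert 11: 11 < 16 → go left; 11 > 9 → go right. Place as right child of 9.
Insert 8: 8 < 16 → go left; 8 < 9 → go left. Place as left child of 9.
Insert 7: 7 < 16 → go left; 7 < 9 → go left; 7 < 8 → go left. Place as left child of 8.
Insert 27: 27 > 16 → go right; 27 < 29 → go left; 27 > 24 → go right. Place as right child of 24.
Insert 22: 22 > 16 → go right; 22 < 29 → go left; 22 < 24 → go left. Place as left child of 24.
Insert 12: 12 < 16 → go left; 12 > 9 → go right; 12 > 11 → go right. Place as right child of 11.
Insert 28: 28 > 16 → go right; 28 < 29 → go left; 28 > 24 → go right; 28 > 27 → go right. Place as right child of 27.
Insert 21: 21 > 16 → go right; 21 < 29 → go left; 21 < 24 → go left; 21 < 22 → go left. Place as left child of 22.
Insert 18: 18 > 16 → go right; 18 < 29 → go left; 18 < 24 → go left; 18 < 22 → go left; 18 < 21 → go left. Place as left child of 21.
Insert 31: 31 > 16 → go right; 31 > 29 → go right. Place as right child of 29.
Insert 10: 10 < 16 → go left; 10 > 9 → go right; 10 < 11 → go left. Place as left child of 11.
Insert 5: 5 < 16 → go left; 5 < 9 → go left; 5 < 8 → go left; 5 < 7 → go left. Place as left child of 7.
Insert 3: 3 < 16 → go left; 3 < 9 → go left; 3 < 8 → go left; 3 < 7 → go left; 3 < 5 → go left. Place as left child of 5.

3 18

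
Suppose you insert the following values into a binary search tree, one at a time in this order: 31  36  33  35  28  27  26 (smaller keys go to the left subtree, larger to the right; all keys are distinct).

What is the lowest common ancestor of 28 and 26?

Insert 31: tree is empty, so 31 becomes the root.
Insert 36: 36 > 31 → go right. Place as right child of 31.
Insert 33: 33 > 31 → go right; 33 < 36 → go left. Place as left child of 36.
Insert 35: 35 > 31 → go right; 35 < 36 → go left; 35 > 33 → go right. Place as right child of 33.
Insert 28: 28 < 31 → go left. Place as left child of 31.
Insert 27: 27 < 31 → go left; 27 < 28 → go left. Place as left child of 28.
Insert 26: 26 < 31 → go left; 26 < 28 → go left; 26 < 27 → go left. Place as left child of 27.

Path to 28: 31 → 28
Path to 26: 31 → 28 → 27 → 26
28 lies on both paths and is an ancestor of the other node.

28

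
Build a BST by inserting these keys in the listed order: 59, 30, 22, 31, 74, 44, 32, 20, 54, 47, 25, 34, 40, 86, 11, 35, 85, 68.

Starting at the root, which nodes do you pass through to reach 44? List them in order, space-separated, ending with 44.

Insert 59: tree is empty, so 59 becomes the root.
Insert 30: 30 < 59 → go left. Place as left child of 59.
Insert 22: 22 < 59 → go left; 22 < 30 → go left. Place as left child of 30.
Insert 31: 31 < 59 → go left; 31 > 30 → go right. Place as right child of 30.
Insert 74: 74 > 59 → go right. Place as right child of 59.
Insert 44: 44 < 59 → go left; 44 > 30 → go right; 44 > 31 → go right. Place as right child of 31.
Insert 32: 32 < 59 → go left; 32 > 30 → go right; 32 > 31 → go right; 32 < 44 → go left. Place as left child of 44.
Insert 20: 20 < 59 → go left; 20 < 30 → go left; 20 < 22 → go left. Place as left child of 22.
Insert 54: 54 < 59 → go left; 54 > 30 → go right; 54 > 31 → go right; 54 > 44 → go right. Place as right child of 44.
Insert 47: 47 < 59 → go left; 47 > 30 → go right; 47 > 31 → go right; 47 > 44 → go right; 47 < 54 → go left. Place as left child of 54.
Insert 25: 25 < 59 → go left; 25 < 30 → go left; 25 > 22 → go right. Place as right child of 22.
Insert 34: 34 < 59 → go left; 34 > 30 → go right; 34 > 31 → go right; 34 < 44 → go left; 34 > 32 → go right. Place as right child of 32.
Insert 40: 40 < 59 → go left; 40 > 30 → go right; 40 > 31 → go right; 40 < 44 → go left; 40 > 32 → go right; 40 > 34 → go right. Place as right child of 34.
Insert 86: 86 > 59 → go right; 86 > 74 → go right. Place as right child of 74.
Insert 11: 11 < 59 → go left; 11 < 30 → go left; 11 < 22 → go left; 11 < 20 → go left. Place as left child of 20.
Insert 35: 35 < 59 → go left; 35 > 30 → go right; 35 > 31 → go right; 35 < 44 → go left; 35 > 32 → go right; 35 > 34 → go right; 35 < 40 → go left. Place as left child of 40.
Insert 85: 85 > 59 → go right; 85 > 74 → go right; 85 < 86 → go left. Place as left child of 86.
Insert 68: 68 > 59 → go right; 68 < 74 → go left. Place as left child of 74.

59 30 31 44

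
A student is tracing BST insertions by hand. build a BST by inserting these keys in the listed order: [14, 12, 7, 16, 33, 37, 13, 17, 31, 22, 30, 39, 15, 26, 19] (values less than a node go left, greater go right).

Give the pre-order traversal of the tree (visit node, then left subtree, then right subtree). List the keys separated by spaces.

Insert 14: tree is empty, so 14 becomes the root.
Insert 12: 12 < 14 → go left. Place as left child of 14.
Insert 7: 7 < 14 → go left; 7 < 12 → go left. Place as left child of 12.
Insert 16: 16 > 14 → go right. Place as right child of 14.
Insert 33: 33 > 14 → go right; 33 > 16 → go right. Place as right child of 16.
Insert 37: 37 > 14 → go right; 37 > 16 → go right; 37 > 33 → go right. Place as right child of 33.
Insert 13: 13 < 14 → go left; 13 > 12 → go right. Place as right child of 12.
Insert 17: 17 > 14 → go right; 17 > 16 → go right; 17 < 33 → go left. Place as left child of 33.
Insert 31: 31 > 14 → go right; 31 > 16 → go right; 31 < 33 → go left; 31 > 17 → go right. Place as right child of 17.
Insert 22: 22 > 14 → go right; 22 > 16 → go right; 22 < 33 → go left; 22 > 17 → go right; 22 < 31 → go left. Place as left child of 31.
Insert 30: 30 > 14 → go right; 30 > 16 → go right; 30 < 33 → go left; 30 > 17 → go right; 30 < 31 → go left; 30 > 22 → go right. Place as right child of 22.
Insert 39: 39 > 14 → go right; 39 > 16 → go right; 39 > 33 → go right; 39 > 37 → go right. Place as right child of 37.
Insert 15: 15 > 14 → go right; 15 < 16 → go left. Place as left child of 16.
Insert 26: 26 > 14 → go right; 26 > 16 → go right; 26 < 33 → go left; 26 > 17 → go right; 26 < 31 → go left; 26 > 22 → go right; 26 < 30 → go left. Place as left child of 30.
Insert 19: 19 > 14 → go right; 19 > 16 → go right; 19 < 33 → go left; 19 > 17 → go right; 19 < 31 → go left; 19 < 22 → go left. Place as left child of 22.

14 12 7 13 16 15 33 17 31 22 19 30 26 37 39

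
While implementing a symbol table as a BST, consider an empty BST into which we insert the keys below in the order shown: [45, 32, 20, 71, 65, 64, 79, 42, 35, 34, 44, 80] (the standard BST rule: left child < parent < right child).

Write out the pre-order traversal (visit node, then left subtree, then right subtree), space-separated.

45 32 20 42 35 34 44 71 65 64 79 80

Resulting structure (node: left, right):
  45: L=32, R=71
  32: L=20, R=42
  20: L=–, R=–
  71: L=65, R=79
  65: L=64, R=–
  64: L=–, R=–
  79: L=–, R=80
  42: L=35, R=44
  35: L=34, R=–
  34: L=–, R=–
  44: L=–, R=–
  80: L=–, R=–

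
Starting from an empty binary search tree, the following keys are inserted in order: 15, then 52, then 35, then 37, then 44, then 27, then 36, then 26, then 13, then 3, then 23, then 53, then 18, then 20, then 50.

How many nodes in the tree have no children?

5

Insert 15: tree is empty, so 15 becomes the root.
Insert 52: 52 > 15 → go right. Place as right child of 15.
Insert 35: 35 > 15 → go right; 35 < 52 → go left. Place as left child of 52.
Insert 37: 37 > 15 → go right; 37 < 52 → go left; 37 > 35 → go right. Place as right child of 35.
Insert 44: 44 > 15 → go right; 44 < 52 → go left; 44 > 35 → go right; 44 > 37 → go right. Place as right child of 37.
Insert 27: 27 > 15 → go right; 27 < 52 → go left; 27 < 35 → go left. Place as left child of 35.
Insert 36: 36 > 15 → go right; 36 < 52 → go left; 36 > 35 → go right; 36 < 37 → go left. Place as left child of 37.
Insert 26: 26 > 15 → go right; 26 < 52 → go left; 26 < 35 → go left; 26 < 27 → go left. Place as left child of 27.
Insert 13: 13 < 15 → go left. Place as left child of 15.
Insert 3: 3 < 15 → go left; 3 < 13 → go left. Place as left child of 13.
Insert 23: 23 > 15 → go right; 23 < 52 → go left; 23 < 35 → go left; 23 < 27 → go left; 23 < 26 → go left. Place as left child of 26.
Insert 53: 53 > 15 → go right; 53 > 52 → go right. Place as right child of 52.
Insert 18: 18 > 15 → go right; 18 < 52 → go left; 18 < 35 → go left; 18 < 27 → go left; 18 < 26 → go left; 18 < 23 → go left. Place as left child of 23.
Insert 20: 20 > 15 → go right; 20 < 52 → go left; 20 < 35 → go left; 20 < 27 → go left; 20 < 26 → go left; 20 < 23 → go left; 20 > 18 → go right. Place as right child of 18.
Insert 50: 50 > 15 → go right; 50 < 52 → go left; 50 > 35 → go right; 50 > 37 → go right; 50 > 44 → go right. Place as right child of 44.

Leaves: 3, 20, 36, 50, 53 — 5 in total.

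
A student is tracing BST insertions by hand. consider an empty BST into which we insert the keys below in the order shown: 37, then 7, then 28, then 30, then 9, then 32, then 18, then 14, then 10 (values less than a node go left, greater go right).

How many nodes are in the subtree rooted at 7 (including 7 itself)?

8

37: root
7: left child of 37 (depth 1)
28: right child of 7 (depth 2)
30: right child of 28 (depth 3)
9: left child of 28 (depth 3)
32: right child of 30 (depth 4)
18: right child of 9 (depth 4)
14: left child of 18 (depth 5)
10: left child of 14 (depth 6)

Subtree rooted at 7 contains: 7, 28, 9, 18, 14, 10, 30, 32 — 8 nodes.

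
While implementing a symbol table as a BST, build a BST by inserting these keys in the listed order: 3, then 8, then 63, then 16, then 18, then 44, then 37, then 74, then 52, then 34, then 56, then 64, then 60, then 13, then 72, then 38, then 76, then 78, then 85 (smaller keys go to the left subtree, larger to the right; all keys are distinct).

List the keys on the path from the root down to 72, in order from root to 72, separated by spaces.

3 8 63 74 64 72

Insert 3: tree is empty, so 3 becomes the root.
Insert 8: 8 > 3 → go right. Place as right child of 3.
Insert 63: 63 > 3 → go right; 63 > 8 → go right. Place as right child of 8.
Insert 16: 16 > 3 → go right; 16 > 8 → go right; 16 < 63 → go left. Place as left child of 63.
Insert 18: 18 > 3 → go right; 18 > 8 → go right; 18 < 63 → go left; 18 > 16 → go right. Place as right child of 16.
Insert 44: 44 > 3 → go right; 44 > 8 → go right; 44 < 63 → go left; 44 > 16 → go right; 44 > 18 → go right. Place as right child of 18.
Insert 37: 37 > 3 → go right; 37 > 8 → go right; 37 < 63 → go left; 37 > 16 → go right; 37 > 18 → go right; 37 < 44 → go left. Place as left child of 44.
Insert 74: 74 > 3 → go right; 74 > 8 → go right; 74 > 63 → go right. Place as right child of 63.
Insert 52: 52 > 3 → go right; 52 > 8 → go right; 52 < 63 → go left; 52 > 16 → go right; 52 > 18 → go right; 52 > 44 → go right. Place as right child of 44.
Insert 34: 34 > 3 → go right; 34 > 8 → go right; 34 < 63 → go left; 34 > 16 → go right; 34 > 18 → go right; 34 < 44 → go left; 34 < 37 → go left. Place as left child of 37.
Insert 56: 56 > 3 → go right; 56 > 8 → go right; 56 < 63 → go left; 56 > 16 → go right; 56 > 18 → go right; 56 > 44 → go right; 56 > 52 → go right. Place as right child of 52.
Insert 64: 64 > 3 → go right; 64 > 8 → go right; 64 > 63 → go right; 64 < 74 → go left. Place as left child of 74.
Insert 60: 60 > 3 → go right; 60 > 8 → go right; 60 < 63 → go left; 60 > 16 → go right; 60 > 18 → go right; 60 > 44 → go right; 60 > 52 → go right; 60 > 56 → go right. Place as right child of 56.
Insert 13: 13 > 3 → go right; 13 > 8 → go right; 13 < 63 → go left; 13 < 16 → go left. Place as left child of 16.
Insert 72: 72 > 3 → go right; 72 > 8 → go right; 72 > 63 → go right; 72 < 74 → go left; 72 > 64 → go right. Place as right child of 64.
Insert 38: 38 > 3 → go right; 38 > 8 → go right; 38 < 63 → go left; 38 > 16 → go right; 38 > 18 → go right; 38 < 44 → go left; 38 > 37 → go right. Place as right child of 37.
Insert 76: 76 > 3 → go right; 76 > 8 → go right; 76 > 63 → go right; 76 > 74 → go right. Place as right child of 74.
Insert 78: 78 > 3 → go right; 78 > 8 → go right; 78 > 63 → go right; 78 > 74 → go right; 78 > 76 → go right. Place as right child of 76.
Insert 85: 85 > 3 → go right; 85 > 8 → go right; 85 > 63 → go right; 85 > 74 → go right; 85 > 76 → go right; 85 > 78 → go right. Place as right child of 78.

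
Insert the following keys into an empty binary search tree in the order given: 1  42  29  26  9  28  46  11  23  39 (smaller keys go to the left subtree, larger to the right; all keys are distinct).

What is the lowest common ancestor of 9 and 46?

1: root
42: right child of 1 (depth 1)
29: left child of 42 (depth 2)
26: left child of 29 (depth 3)
9: left child of 26 (depth 4)
28: right child of 26 (depth 4)
46: right child of 42 (depth 2)
11: right child of 9 (depth 5)
23: right child of 11 (depth 6)
39: right child of 29 (depth 3)

Path to 9: 1 → 42 → 29 → 26 → 9
Path to 46: 1 → 42 → 46
The paths share a prefix ending at 42, then split left and right.

42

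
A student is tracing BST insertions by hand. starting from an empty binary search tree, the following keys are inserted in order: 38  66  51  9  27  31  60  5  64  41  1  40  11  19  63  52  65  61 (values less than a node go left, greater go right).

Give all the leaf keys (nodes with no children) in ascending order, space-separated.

1 19 31 40 52 61 65

Insert 38: tree is empty, so 38 becomes the root.
Insert 66: 66 > 38 → go right. Place as right child of 38.
Insert 51: 51 > 38 → go right; 51 < 66 → go left. Place as left child of 66.
Insert 9: 9 < 38 → go left. Place as left child of 38.
Insert 27: 27 < 38 → go left; 27 > 9 → go right. Place as right child of 9.
Insert 31: 31 < 38 → go left; 31 > 9 → go right; 31 > 27 → go right. Place as right child of 27.
Insert 60: 60 > 38 → go right; 60 < 66 → go left; 60 > 51 → go right. Place as right child of 51.
Insert 5: 5 < 38 → go left; 5 < 9 → go left. Place as left child of 9.
Insert 64: 64 > 38 → go right; 64 < 66 → go left; 64 > 51 → go right; 64 > 60 → go right. Place as right child of 60.
Insert 41: 41 > 38 → go right; 41 < 66 → go left; 41 < 51 → go left. Place as left child of 51.
Insert 1: 1 < 38 → go left; 1 < 9 → go left; 1 < 5 → go left. Place as left child of 5.
Insert 40: 40 > 38 → go right; 40 < 66 → go left; 40 < 51 → go left; 40 < 41 → go left. Place as left child of 41.
Insert 11: 11 < 38 → go left; 11 > 9 → go right; 11 < 27 → go left. Place as left child of 27.
Insert 19: 19 < 38 → go left; 19 > 9 → go right; 19 < 27 → go left; 19 > 11 → go right. Place as right child of 11.
Insert 63: 63 > 38 → go right; 63 < 66 → go left; 63 > 51 → go right; 63 > 60 → go right; 63 < 64 → go left. Place as left child of 64.
Insert 52: 52 > 38 → go right; 52 < 66 → go left; 52 > 51 → go right; 52 < 60 → go left. Place as left child of 60.
Insert 65: 65 > 38 → go right; 65 < 66 → go left; 65 > 51 → go right; 65 > 60 → go right; 65 > 64 → go right. Place as right child of 64.
Insert 61: 61 > 38 → go right; 61 < 66 → go left; 61 > 51 → go right; 61 > 60 → go right; 61 < 64 → go left; 61 < 63 → go left. Place as left child of 63.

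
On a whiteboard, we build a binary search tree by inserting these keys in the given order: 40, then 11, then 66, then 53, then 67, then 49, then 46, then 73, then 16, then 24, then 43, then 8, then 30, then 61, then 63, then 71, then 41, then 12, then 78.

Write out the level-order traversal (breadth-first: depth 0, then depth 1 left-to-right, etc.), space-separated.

Insert 40: tree is empty, so 40 becomes the root.
Insert 11: 11 < 40 → go left. Place as left child of 40.
Insert 66: 66 > 40 → go right. Place as right child of 40.
Insert 53: 53 > 40 → go right; 53 < 66 → go left. Place as left child of 66.
Insert 67: 67 > 40 → go right; 67 > 66 → go right. Place as right child of 66.
Insert 49: 49 > 40 → go right; 49 < 66 → go left; 49 < 53 → go left. Place as left child of 53.
Insert 46: 46 > 40 → go right; 46 < 66 → go left; 46 < 53 → go left; 46 < 49 → go left. Place as left child of 49.
Insert 73: 73 > 40 → go right; 73 > 66 → go right; 73 > 67 → go right. Place as right child of 67.
Insert 16: 16 < 40 → go left; 16 > 11 → go right. Place as right child of 11.
Insert 24: 24 < 40 → go left; 24 > 11 → go right; 24 > 16 → go right. Place as right child of 16.
Insert 43: 43 > 40 → go right; 43 < 66 → go left; 43 < 53 → go left; 43 < 49 → go left; 43 < 46 → go left. Place as left child of 46.
Insert 8: 8 < 40 → go left; 8 < 11 → go left. Place as left child of 11.
Insert 30: 30 < 40 → go left; 30 > 11 → go right; 30 > 16 → go right; 30 > 24 → go right. Place as right child of 24.
Insert 61: 61 > 40 → go right; 61 < 66 → go left; 61 > 53 → go right. Place as right child of 53.
Insert 63: 63 > 40 → go right; 63 < 66 → go left; 63 > 53 → go right; 63 > 61 → go right. Place as right child of 61.
Insert 71: 71 > 40 → go right; 71 > 66 → go right; 71 > 67 → go right; 71 < 73 → go left. Place as left child of 73.
Insert 41: 41 > 40 → go right; 41 < 66 → go left; 41 < 53 → go left; 41 < 49 → go left; 41 < 46 → go left; 41 < 43 → go left. Place as left child of 43.
Insert 12: 12 < 40 → go left; 12 > 11 → go right; 12 < 16 → go left. Place as left child of 16.
Insert 78: 78 > 40 → go right; 78 > 66 → go right; 78 > 67 → go right; 78 > 73 → go right. Place as right child of 73.

40 11 66 8 16 53 67 12 24 49 61 73 30 46 63 71 78 43 41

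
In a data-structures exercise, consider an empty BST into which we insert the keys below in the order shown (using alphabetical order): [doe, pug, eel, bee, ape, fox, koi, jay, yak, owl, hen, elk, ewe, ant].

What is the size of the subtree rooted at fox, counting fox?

Insert doe: tree is empty, so doe becomes the root.
Insert pug: pug > doe → go right. Place as right child of doe.
Insert eel: eel > doe → go right; eel < pug → go left. Place as left child of pug.
Insert bee: bee < doe → go left. Place as left child of doe.
Insert ape: ape < doe → go left; ape < bee → go left. Place as left child of bee.
Insert fox: fox > doe → go right; fox < pug → go left; fox > eel → go right. Place as right child of eel.
Insert koi: koi > doe → go right; koi < pug → go left; koi > eel → go right; koi > fox → go right. Place as right child of fox.
Insert jay: jay > doe → go right; jay < pug → go left; jay > eel → go right; jay > fox → go right; jay < koi → go left. Place as left child of koi.
Insert yak: yak > doe → go right; yak > pug → go right. Place as right child of pug.
Insert owl: owl > doe → go right; owl < pug → go left; owl > eel → go right; owl > fox → go right; owl > koi → go right. Place as right child of koi.
Insert hen: hen > doe → go right; hen < pug → go left; hen > eel → go right; hen > fox → go right; hen < koi → go left; hen < jay → go left. Place as left child of jay.
Insert elk: elk > doe → go right; elk < pug → go left; elk > eel → go right; elk < fox → go left. Place as left child of fox.
Insert ewe: ewe > doe → go right; ewe < pug → go left; ewe > eel → go right; ewe < fox → go left; ewe > elk → go right. Place as right child of elk.
Insert ant: ant < doe → go left; ant < bee → go left; ant < ape → go left. Place as left child of ape.

Subtree rooted at fox contains: fox, elk, ewe, koi, jay, hen, owl — 7 nodes.

7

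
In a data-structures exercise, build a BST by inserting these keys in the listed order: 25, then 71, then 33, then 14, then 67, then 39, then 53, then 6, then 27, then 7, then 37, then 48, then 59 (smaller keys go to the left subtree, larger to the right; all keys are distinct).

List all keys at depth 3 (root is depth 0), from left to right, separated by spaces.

Insert 25: tree is empty, so 25 becomes the root.
Insert 71: 71 > 25 → go right. Place as right child of 25.
Insert 33: 33 > 25 → go right; 33 < 71 → go left. Place as left child of 71.
Insert 14: 14 < 25 → go left. Place as left child of 25.
Insert 67: 67 > 25 → go right; 67 < 71 → go left; 67 > 33 → go right. Place as right child of 33.
Insert 39: 39 > 25 → go right; 39 < 71 → go left; 39 > 33 → go right; 39 < 67 → go left. Place as left child of 67.
Insert 53: 53 > 25 → go right; 53 < 71 → go left; 53 > 33 → go right; 53 < 67 → go left; 53 > 39 → go right. Place as right child of 39.
Insert 6: 6 < 25 → go left; 6 < 14 → go left. Place as left child of 14.
Insert 27: 27 > 25 → go right; 27 < 71 → go left; 27 < 33 → go left. Place as left child of 33.
Insert 7: 7 < 25 → go left; 7 < 14 → go left; 7 > 6 → go right. Place as right child of 6.
Insert 37: 37 > 25 → go right; 37 < 71 → go left; 37 > 33 → go right; 37 < 67 → go left; 37 < 39 → go left. Place as left child of 39.
Insert 48: 48 > 25 → go right; 48 < 71 → go left; 48 > 33 → go right; 48 < 67 → go left; 48 > 39 → go right; 48 < 53 → go left. Place as left child of 53.
Insert 59: 59 > 25 → go right; 59 < 71 → go left; 59 > 33 → go right; 59 < 67 → go left; 59 > 39 → go right; 59 > 53 → go right. Place as right child of 53.

7 27 67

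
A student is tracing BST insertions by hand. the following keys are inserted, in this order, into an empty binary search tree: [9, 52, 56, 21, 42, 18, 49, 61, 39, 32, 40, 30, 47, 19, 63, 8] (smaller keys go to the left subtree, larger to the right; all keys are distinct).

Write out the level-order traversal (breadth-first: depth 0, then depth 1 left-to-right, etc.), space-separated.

9 8 52 21 56 18 42 61 19 39 49 63 32 40 47 30

Insert 9: tree is empty, so 9 becomes the root.
Insert 52: 52 > 9 → go right. Place as right child of 9.
Insert 56: 56 > 9 → go right; 56 > 52 → go right. Place as right child of 52.
Insert 21: 21 > 9 → go right; 21 < 52 → go left. Place as left child of 52.
Insert 42: 42 > 9 → go right; 42 < 52 → go left; 42 > 21 → go right. Place as right child of 21.
Insert 18: 18 > 9 → go right; 18 < 52 → go left; 18 < 21 → go left. Place as left child of 21.
Insert 49: 49 > 9 → go right; 49 < 52 → go left; 49 > 21 → go right; 49 > 42 → go right. Place as right child of 42.
Insert 61: 61 > 9 → go right; 61 > 52 → go right; 61 > 56 → go right. Place as right child of 56.
Insert 39: 39 > 9 → go right; 39 < 52 → go left; 39 > 21 → go right; 39 < 42 → go left. Place as left child of 42.
Insert 32: 32 > 9 → go right; 32 < 52 → go left; 32 > 21 → go right; 32 < 42 → go left; 32 < 39 → go left. Place as left child of 39.
Insert 40: 40 > 9 → go right; 40 < 52 → go left; 40 > 21 → go right; 40 < 42 → go left; 40 > 39 → go right. Place as right child of 39.
Insert 30: 30 > 9 → go right; 30 < 52 → go left; 30 > 21 → go right; 30 < 42 → go left; 30 < 39 → go left; 30 < 32 → go left. Place as left child of 32.
Insert 47: 47 > 9 → go right; 47 < 52 → go left; 47 > 21 → go right; 47 > 42 → go right; 47 < 49 → go left. Place as left child of 49.
Insert 19: 19 > 9 → go right; 19 < 52 → go left; 19 < 21 → go left; 19 > 18 → go right. Place as right child of 18.
Insert 63: 63 > 9 → go right; 63 > 52 → go right; 63 > 56 → go right; 63 > 61 → go right. Place as right child of 61.
Insert 8: 8 < 9 → go left. Place as left child of 9.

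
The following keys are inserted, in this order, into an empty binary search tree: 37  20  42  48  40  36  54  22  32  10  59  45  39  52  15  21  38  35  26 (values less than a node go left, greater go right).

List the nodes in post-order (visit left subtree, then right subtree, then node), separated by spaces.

Resulting structure (node: left, right):
  37: L=20, R=42
  20: L=10, R=36
  42: L=40, R=48
  48: L=45, R=54
  40: L=39, R=–
  36: L=22, R=–
  54: L=52, R=59
  22: L=21, R=32
  32: L=26, R=35
  10: L=–, R=15
  59: L=–, R=–
  45: L=–, R=–
  39: L=38, R=–
  52: L=–, R=–
  15: L=–, R=–
  21: L=–, R=–
  38: L=–, R=–
  35: L=–, R=–
  26: L=–, R=–

15 10 21 26 35 32 22 36 20 38 39 40 45 52 59 54 48 42 37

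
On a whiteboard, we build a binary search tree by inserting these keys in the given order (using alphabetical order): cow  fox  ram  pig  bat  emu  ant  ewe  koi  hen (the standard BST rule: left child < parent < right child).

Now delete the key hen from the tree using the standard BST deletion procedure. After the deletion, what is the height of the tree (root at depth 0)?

Resulting structure (node: left, right):
  cow: L=bat, R=fox
  fox: L=emu, R=ram
  ram: L=pig, R=–
  pig: L=koi, R=–
  bat: L=ant, R=–
  emu: L=–, R=ewe
  ant: L=–, R=–
  ewe: L=–, R=–
  koi: L=hen, R=–
  hen: L=–, R=–

Delete hen (at most one child — splice it out).
After deletion, deepest node is koi at depth 4.

4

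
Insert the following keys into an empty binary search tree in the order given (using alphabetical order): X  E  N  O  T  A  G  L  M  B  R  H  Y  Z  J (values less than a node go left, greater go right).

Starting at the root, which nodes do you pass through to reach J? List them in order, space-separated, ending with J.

X: root
E: left child of X (depth 1)
N: right child of E (depth 2)
O: right child of N (depth 3)
T: right child of O (depth 4)
A: left child of E (depth 2)
G: left child of N (depth 3)
L: right child of G (depth 4)
M: right child of L (depth 5)
B: right child of A (depth 3)
R: left child of T (depth 5)
H: left child of L (depth 5)
Y: right child of X (depth 1)
Z: right child of Y (depth 2)
J: right child of H (depth 6)

X E N G L H J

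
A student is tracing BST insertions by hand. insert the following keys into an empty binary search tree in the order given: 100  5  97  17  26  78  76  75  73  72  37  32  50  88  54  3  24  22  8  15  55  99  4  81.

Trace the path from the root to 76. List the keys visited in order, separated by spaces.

100 5 97 17 26 78 76

Insert 100: tree is empty, so 100 becomes the root.
Insert 5: 5 < 100 → go left. Place as left child of 100.
Insert 97: 97 < 100 → go left; 97 > 5 → go right. Place as right child of 5.
Insert 17: 17 < 100 → go left; 17 > 5 → go right; 17 < 97 → go left. Place as left child of 97.
Insert 26: 26 < 100 → go left; 26 > 5 → go right; 26 < 97 → go left; 26 > 17 → go right. Place as right child of 17.
Insert 78: 78 < 100 → go left; 78 > 5 → go right; 78 < 97 → go left; 78 > 17 → go right; 78 > 26 → go right. Place as right child of 26.
Insert 76: 76 < 100 → go left; 76 > 5 → go right; 76 < 97 → go left; 76 > 17 → go right; 76 > 26 → go right; 76 < 78 → go left. Place as left child of 78.
Insert 75: 75 < 100 → go left; 75 > 5 → go right; 75 < 97 → go left; 75 > 17 → go right; 75 > 26 → go right; 75 < 78 → go left; 75 < 76 → go left. Place as left child of 76.
Insert 73: 73 < 100 → go left; 73 > 5 → go right; 73 < 97 → go left; 73 > 17 → go right; 73 > 26 → go right; 73 < 78 → go left; 73 < 76 → go left; 73 < 75 → go left. Place as left child of 75.
Insert 72: 72 < 100 → go left; 72 > 5 → go right; 72 < 97 → go left; 72 > 17 → go right; 72 > 26 → go right; 72 < 78 → go left; 72 < 76 → go left; 72 < 75 → go left; 72 < 73 → go left. Place as left child of 73.
Insert 37: 37 < 100 → go left; 37 > 5 → go right; 37 < 97 → go left; 37 > 17 → go right; 37 > 26 → go right; 37 < 78 → go left; 37 < 76 → go left; 37 < 75 → go left; 37 < 73 → go left; 37 < 72 → go left. Place as left child of 72.
Insert 32: 32 < 100 → go left; 32 > 5 → go right; 32 < 97 → go left; 32 > 17 → go right; 32 > 26 → go right; 32 < 78 → go left; 32 < 76 → go left; 32 < 75 → go left; 32 < 73 → go left; 32 < 72 → go left; 32 < 37 → go left. Place as left child of 37.
Insert 50: 50 < 100 → go left; 50 > 5 → go right; 50 < 97 → go left; 50 > 17 → go right; 50 > 26 → go right; 50 < 78 → go left; 50 < 76 → go left; 50 < 75 → go left; 50 < 73 → go left; 50 < 72 → go left; 50 > 37 → go right. Place as right child of 37.
Insert 88: 88 < 100 → go left; 88 > 5 → go right; 88 < 97 → go left; 88 > 17 → go right; 88 > 26 → go right; 88 > 78 → go right. Place as right child of 78.
Insert 54: 54 < 100 → go left; 54 > 5 → go right; 54 < 97 → go left; 54 > 17 → go right; 54 > 26 → go right; 54 < 78 → go left; 54 < 76 → go left; 54 < 75 → go left; 54 < 73 → go left; 54 < 72 → go left; 54 > 37 → go right; 54 > 50 → go right. Place as right child of 50.
Insert 3: 3 < 100 → go left; 3 < 5 → go left. Place as left child of 5.
Insert 24: 24 < 100 → go left; 24 > 5 → go right; 24 < 97 → go left; 24 > 17 → go right; 24 < 26 → go left. Place as left child of 26.
Insert 22: 22 < 100 → go left; 22 > 5 → go right; 22 < 97 → go left; 22 > 17 → go right; 22 < 26 → go left; 22 < 24 → go left. Place as left child of 24.
Insert 8: 8 < 100 → go left; 8 > 5 → go right; 8 < 97 → go left; 8 < 17 → go left. Place as left child of 17.
Insert 15: 15 < 100 → go left; 15 > 5 → go right; 15 < 97 → go left; 15 < 17 → go left; 15 > 8 → go right. Place as right child of 8.
Insert 55: 55 < 100 → go left; 55 > 5 → go right; 55 < 97 → go left; 55 > 17 → go right; 55 > 26 → go right; 55 < 78 → go left; 55 < 76 → go left; 55 < 75 → go left; 55 < 73 → go left; 55 < 72 → go left; 55 > 37 → go right; 55 > 50 → go right; 55 > 54 → go right. Place as right child of 54.
Insert 99: 99 < 100 → go left; 99 > 5 → go right; 99 > 97 → go right. Place as right child of 97.
Insert 4: 4 < 100 → go left; 4 < 5 → go left; 4 > 3 → go right. Place as right child of 3.
Insert 81: 81 < 100 → go left; 81 > 5 → go right; 81 < 97 → go left; 81 > 17 → go right; 81 > 26 → go right; 81 > 78 → go right; 81 < 88 → go left. Place as left child of 88.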